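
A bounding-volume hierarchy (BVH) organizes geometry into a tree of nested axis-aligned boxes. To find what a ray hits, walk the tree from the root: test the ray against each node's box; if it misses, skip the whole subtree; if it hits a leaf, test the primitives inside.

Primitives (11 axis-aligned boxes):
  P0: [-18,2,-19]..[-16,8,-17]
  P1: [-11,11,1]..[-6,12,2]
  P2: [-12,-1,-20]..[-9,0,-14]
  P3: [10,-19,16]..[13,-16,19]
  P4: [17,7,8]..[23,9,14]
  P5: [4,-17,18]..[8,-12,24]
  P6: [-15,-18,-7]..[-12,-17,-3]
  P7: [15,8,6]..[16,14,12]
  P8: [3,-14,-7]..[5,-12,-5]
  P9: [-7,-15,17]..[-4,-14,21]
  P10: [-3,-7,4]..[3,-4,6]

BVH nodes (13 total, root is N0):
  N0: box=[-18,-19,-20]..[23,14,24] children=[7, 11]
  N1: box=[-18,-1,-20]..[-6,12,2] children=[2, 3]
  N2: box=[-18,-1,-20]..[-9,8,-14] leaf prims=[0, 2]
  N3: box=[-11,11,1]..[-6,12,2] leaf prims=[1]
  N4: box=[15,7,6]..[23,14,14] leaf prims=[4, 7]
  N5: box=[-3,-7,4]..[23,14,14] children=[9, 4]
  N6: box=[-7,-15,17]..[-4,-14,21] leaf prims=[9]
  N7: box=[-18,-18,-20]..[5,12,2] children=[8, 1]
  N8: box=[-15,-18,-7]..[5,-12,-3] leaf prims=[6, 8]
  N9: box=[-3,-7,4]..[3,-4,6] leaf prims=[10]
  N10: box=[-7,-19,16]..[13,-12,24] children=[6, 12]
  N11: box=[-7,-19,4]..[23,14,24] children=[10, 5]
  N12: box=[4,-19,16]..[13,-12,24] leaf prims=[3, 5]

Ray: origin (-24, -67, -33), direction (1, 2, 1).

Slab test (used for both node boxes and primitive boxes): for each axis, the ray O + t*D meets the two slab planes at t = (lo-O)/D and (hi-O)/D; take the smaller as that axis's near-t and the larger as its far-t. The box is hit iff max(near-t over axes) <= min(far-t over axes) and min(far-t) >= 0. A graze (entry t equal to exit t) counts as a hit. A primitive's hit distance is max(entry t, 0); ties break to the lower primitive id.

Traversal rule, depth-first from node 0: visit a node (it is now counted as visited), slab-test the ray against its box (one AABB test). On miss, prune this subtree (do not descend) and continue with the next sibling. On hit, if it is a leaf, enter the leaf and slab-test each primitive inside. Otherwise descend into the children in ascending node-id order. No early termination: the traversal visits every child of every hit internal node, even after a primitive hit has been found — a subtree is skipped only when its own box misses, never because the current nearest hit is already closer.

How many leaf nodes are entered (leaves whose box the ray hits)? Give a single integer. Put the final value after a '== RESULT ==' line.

Traverse from the root:
N0 x:[6,47] y:[24,81/2] z:[13,57] -> hit [24,81/2], descend [7, 11]
  N7 x:[6,29] y:[49/2,79/2] z:[13,35] -> hit [49/2,29], descend [1, 8]
    N1 x:[6,18] y:[33,79/2] z:[13,35] -> miss, prune
    N8 x:[9,29] y:[49/2,55/2] z:[26,30] -> hit [26,55/2] leaf, test {P6(miss), P8@t=27}
  N11 x:[17,47] y:[24,81/2] z:[37,57] -> hit [37,81/2], descend [5, 10]
    N5 x:[21,47] y:[30,81/2] z:[37,47] -> hit [37,81/2], descend [4, 9]
      N4 x:[39,47] y:[37,81/2] z:[39,47] -> hit [39,81/2] leaf, test {P4(miss), P7@t=39}
      N9 x:[21,27] y:[30,63/2] z:[37,39] -> miss, prune
    N10 x:[17,37] y:[24,55/2] z:[49,57] -> miss, prune

Summary -> nodes [0, 7, 1, 8, 11, 5, 4, 9, 10]; box-tests=9; leaf-entries=2; first=P8

== RESULT ==
2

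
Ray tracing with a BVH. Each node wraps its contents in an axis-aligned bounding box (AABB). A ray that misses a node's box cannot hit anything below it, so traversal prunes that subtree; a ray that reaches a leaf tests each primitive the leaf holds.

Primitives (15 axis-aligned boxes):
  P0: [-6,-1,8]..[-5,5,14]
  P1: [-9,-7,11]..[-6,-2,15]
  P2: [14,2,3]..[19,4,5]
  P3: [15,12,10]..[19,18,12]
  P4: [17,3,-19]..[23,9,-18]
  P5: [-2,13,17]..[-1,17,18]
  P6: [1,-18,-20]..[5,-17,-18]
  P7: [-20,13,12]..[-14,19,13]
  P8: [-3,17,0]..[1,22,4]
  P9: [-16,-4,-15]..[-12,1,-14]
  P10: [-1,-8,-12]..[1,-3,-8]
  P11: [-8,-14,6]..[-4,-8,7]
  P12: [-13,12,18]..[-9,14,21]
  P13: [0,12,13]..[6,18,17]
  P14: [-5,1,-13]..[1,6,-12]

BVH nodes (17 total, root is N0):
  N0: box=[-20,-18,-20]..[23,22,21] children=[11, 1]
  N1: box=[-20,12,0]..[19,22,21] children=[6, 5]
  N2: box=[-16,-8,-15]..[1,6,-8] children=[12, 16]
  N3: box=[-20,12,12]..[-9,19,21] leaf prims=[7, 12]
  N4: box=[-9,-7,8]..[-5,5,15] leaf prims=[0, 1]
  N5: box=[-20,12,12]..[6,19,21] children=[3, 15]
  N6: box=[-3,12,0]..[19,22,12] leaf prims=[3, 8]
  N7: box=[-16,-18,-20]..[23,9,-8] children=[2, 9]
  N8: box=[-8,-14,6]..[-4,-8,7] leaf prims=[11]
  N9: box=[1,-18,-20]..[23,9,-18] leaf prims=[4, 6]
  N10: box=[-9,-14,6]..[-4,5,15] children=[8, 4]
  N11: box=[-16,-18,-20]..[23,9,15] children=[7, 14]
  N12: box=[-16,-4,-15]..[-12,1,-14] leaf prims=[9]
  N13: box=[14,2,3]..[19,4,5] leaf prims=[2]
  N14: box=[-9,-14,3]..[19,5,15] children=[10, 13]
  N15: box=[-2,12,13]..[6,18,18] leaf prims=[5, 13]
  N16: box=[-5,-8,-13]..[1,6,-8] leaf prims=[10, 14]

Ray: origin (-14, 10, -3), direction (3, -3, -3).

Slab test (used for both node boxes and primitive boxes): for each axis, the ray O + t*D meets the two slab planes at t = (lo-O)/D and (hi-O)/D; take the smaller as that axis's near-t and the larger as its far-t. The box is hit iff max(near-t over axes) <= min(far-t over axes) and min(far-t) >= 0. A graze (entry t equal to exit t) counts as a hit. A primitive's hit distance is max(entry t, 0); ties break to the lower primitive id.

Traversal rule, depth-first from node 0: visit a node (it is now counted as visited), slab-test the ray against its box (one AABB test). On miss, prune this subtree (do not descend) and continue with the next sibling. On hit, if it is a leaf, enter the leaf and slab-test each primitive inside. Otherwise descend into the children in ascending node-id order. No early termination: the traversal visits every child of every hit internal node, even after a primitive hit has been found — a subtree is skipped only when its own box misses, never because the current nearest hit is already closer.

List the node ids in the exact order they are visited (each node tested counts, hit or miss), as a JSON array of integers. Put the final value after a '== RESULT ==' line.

Traverse from the root:
N0 x:[-2,37/3] y:[-4,28/3] z:[-8,17/3] -> hit [-2,17/3], descend [1, 11]
  N1 x:[-2,11] y:[-4,-2/3] z:[-8,-1] -> miss, prune
  N11 x:[-2/3,37/3] y:[1/3,28/3] z:[-6,17/3] -> hit [1/3,17/3], descend [7, 14]
    N7 x:[-2/3,37/3] y:[1/3,28/3] z:[5/3,17/3] -> hit [5/3,17/3], descend [2, 9]
      N2 x:[-2/3,5] y:[4/3,6] z:[5/3,4] -> hit [5/3,4], descend [12, 16]
        N12 x:[-2/3,2/3] y:[3,14/3] z:[11/3,4] -> miss, prune
        N16 x:[3,5] y:[4/3,6] z:[5/3,10/3] -> hit [3,10/3] leaf, test {P10(miss), P14@t=3}
      N9 x:[5,37/3] y:[1/3,28/3] z:[5,17/3] -> hit [5,17/3] leaf, test {P4(miss), P6(miss)}
    N14 x:[5/3,11] y:[5/3,8] z:[-6,-2] -> miss, prune

Visited [0, 1, 11, 7, 2, 12, 16, 9, 14]. Tests: 9 box, 2 leaf. Nearest: P14.

== RESULT ==
[0, 1, 11, 7, 2, 12, 16, 9, 14]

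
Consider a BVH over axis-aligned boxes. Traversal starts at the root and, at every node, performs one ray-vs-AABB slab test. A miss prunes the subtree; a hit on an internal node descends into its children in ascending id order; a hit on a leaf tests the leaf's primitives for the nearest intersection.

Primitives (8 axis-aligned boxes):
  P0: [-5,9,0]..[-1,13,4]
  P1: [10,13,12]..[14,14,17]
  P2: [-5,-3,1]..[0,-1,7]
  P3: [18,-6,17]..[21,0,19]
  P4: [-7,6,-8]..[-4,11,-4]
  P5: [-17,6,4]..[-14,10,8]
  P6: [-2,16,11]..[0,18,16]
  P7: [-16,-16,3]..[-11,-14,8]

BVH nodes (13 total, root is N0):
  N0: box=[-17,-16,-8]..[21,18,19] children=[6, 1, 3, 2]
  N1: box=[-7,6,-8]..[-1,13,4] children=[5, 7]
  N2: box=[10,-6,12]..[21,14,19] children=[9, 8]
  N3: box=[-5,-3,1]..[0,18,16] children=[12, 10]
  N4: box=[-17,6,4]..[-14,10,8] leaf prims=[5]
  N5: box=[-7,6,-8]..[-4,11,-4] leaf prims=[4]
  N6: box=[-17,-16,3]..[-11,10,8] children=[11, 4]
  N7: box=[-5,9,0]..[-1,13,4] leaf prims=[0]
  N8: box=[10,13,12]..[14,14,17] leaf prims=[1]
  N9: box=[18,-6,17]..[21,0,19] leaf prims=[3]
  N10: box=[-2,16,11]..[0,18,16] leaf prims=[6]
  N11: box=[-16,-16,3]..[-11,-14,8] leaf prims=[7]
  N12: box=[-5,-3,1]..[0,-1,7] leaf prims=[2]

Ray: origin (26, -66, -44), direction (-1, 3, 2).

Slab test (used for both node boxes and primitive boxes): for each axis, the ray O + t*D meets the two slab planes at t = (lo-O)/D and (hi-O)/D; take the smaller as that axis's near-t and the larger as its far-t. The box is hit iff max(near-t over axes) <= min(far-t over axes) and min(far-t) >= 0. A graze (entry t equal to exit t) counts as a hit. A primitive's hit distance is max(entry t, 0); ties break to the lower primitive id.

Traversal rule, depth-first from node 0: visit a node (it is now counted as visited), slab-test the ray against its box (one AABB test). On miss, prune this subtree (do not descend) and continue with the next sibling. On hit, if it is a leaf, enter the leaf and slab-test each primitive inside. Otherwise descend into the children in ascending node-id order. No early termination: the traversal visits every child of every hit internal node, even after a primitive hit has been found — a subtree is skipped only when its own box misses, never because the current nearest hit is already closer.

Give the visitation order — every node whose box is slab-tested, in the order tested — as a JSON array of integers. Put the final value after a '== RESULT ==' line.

Trace the traversal:
N0 x:[5,43] y:[50/3,28] z:[18,63/2] -> hit [18,28], descend [1, 2, 3, 6]
  N1 x:[27,33] y:[24,79/3] z:[18,24] -> miss, prune
  N2 x:[5,16] y:[20,80/3] z:[28,63/2] -> miss, prune
  N3 x:[26,31] y:[21,28] z:[45/2,30] -> hit [26,28], descend [10, 12]
    N10 x:[26,28] y:[82/3,28] z:[55/2,30] -> hit [55/2,28] leaf, test {P6@t=55/2}
    N12 x:[26,31] y:[21,65/3] z:[45/2,51/2] -> miss, prune
  N6 x:[37,43] y:[50/3,76/3] z:[47/2,26] -> miss, prune

order=[0, 1, 2, 3, 10, 12, 6]  |boxes|=7  |leaves|=1  hit=P6

== RESULT ==
[0, 1, 2, 3, 10, 12, 6]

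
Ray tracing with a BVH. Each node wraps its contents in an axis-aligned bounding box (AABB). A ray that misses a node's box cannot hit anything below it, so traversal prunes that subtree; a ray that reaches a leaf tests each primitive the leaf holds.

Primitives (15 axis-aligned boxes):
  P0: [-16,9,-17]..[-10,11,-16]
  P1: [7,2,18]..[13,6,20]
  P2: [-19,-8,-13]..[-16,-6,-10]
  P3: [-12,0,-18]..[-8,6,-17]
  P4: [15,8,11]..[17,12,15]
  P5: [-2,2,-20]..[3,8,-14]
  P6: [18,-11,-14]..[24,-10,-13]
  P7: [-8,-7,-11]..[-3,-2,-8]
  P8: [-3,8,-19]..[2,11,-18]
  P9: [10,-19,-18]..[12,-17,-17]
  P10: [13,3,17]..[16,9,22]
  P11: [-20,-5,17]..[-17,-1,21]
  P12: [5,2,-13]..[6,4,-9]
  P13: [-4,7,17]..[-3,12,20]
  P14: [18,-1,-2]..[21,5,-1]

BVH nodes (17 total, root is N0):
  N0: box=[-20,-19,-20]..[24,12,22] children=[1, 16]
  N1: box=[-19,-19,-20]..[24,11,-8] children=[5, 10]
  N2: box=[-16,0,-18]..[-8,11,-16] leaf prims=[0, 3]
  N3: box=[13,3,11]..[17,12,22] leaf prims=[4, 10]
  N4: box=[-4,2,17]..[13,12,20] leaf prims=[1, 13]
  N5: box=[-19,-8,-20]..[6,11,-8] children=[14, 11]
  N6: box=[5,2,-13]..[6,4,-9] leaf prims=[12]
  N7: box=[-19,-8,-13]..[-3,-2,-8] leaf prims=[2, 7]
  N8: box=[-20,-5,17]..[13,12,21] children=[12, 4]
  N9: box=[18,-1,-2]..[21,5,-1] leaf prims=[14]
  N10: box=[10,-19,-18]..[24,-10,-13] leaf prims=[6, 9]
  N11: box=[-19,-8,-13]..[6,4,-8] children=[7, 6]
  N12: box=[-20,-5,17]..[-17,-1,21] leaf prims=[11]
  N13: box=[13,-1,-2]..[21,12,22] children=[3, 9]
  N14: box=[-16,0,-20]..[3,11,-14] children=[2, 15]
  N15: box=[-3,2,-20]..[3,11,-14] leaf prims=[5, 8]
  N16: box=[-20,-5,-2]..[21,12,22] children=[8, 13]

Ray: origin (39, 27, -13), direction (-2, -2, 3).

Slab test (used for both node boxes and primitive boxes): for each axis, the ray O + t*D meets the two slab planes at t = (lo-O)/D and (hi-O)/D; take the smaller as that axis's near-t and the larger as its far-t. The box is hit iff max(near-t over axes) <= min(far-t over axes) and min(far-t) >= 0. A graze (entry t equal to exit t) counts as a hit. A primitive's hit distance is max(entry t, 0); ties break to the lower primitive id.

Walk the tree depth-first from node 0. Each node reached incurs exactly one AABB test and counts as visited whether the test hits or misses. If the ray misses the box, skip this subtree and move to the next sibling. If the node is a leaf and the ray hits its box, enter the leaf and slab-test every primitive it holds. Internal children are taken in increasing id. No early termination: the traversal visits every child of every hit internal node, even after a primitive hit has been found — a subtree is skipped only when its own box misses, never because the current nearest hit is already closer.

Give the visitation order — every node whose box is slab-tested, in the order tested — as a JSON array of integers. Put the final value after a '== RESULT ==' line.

Walk:
N0 x:[15/2,59/2] y:[15/2,23] z:[-7/3,35/3] -> hit [15/2,35/3], descend [1, 16]
  N1 x:[15/2,29] y:[8,23] z:[-7/3,5/3] -> miss, prune
  N16 x:[9,59/2] y:[15/2,16] z:[11/3,35/3] -> hit [9,35/3], descend [8, 13]
    N8 x:[13,59/2] y:[15/2,16] z:[10,34/3] -> miss, prune
    N13 x:[9,13] y:[15/2,14] z:[11/3,35/3] -> hit [9,35/3], descend [3, 9]
      N3 x:[11,13] y:[15/2,12] z:[8,35/3] -> hit [11,35/3] leaf, test {P4(miss), P10@t=23/2}
      N9 x:[9,21/2] y:[11,14] z:[11/3,4] -> miss, prune

Visited [0, 1, 16, 8, 13, 3, 9]. Tests: 7 box, 1 leaf. Nearest: P10.

== RESULT ==
[0, 1, 16, 8, 13, 3, 9]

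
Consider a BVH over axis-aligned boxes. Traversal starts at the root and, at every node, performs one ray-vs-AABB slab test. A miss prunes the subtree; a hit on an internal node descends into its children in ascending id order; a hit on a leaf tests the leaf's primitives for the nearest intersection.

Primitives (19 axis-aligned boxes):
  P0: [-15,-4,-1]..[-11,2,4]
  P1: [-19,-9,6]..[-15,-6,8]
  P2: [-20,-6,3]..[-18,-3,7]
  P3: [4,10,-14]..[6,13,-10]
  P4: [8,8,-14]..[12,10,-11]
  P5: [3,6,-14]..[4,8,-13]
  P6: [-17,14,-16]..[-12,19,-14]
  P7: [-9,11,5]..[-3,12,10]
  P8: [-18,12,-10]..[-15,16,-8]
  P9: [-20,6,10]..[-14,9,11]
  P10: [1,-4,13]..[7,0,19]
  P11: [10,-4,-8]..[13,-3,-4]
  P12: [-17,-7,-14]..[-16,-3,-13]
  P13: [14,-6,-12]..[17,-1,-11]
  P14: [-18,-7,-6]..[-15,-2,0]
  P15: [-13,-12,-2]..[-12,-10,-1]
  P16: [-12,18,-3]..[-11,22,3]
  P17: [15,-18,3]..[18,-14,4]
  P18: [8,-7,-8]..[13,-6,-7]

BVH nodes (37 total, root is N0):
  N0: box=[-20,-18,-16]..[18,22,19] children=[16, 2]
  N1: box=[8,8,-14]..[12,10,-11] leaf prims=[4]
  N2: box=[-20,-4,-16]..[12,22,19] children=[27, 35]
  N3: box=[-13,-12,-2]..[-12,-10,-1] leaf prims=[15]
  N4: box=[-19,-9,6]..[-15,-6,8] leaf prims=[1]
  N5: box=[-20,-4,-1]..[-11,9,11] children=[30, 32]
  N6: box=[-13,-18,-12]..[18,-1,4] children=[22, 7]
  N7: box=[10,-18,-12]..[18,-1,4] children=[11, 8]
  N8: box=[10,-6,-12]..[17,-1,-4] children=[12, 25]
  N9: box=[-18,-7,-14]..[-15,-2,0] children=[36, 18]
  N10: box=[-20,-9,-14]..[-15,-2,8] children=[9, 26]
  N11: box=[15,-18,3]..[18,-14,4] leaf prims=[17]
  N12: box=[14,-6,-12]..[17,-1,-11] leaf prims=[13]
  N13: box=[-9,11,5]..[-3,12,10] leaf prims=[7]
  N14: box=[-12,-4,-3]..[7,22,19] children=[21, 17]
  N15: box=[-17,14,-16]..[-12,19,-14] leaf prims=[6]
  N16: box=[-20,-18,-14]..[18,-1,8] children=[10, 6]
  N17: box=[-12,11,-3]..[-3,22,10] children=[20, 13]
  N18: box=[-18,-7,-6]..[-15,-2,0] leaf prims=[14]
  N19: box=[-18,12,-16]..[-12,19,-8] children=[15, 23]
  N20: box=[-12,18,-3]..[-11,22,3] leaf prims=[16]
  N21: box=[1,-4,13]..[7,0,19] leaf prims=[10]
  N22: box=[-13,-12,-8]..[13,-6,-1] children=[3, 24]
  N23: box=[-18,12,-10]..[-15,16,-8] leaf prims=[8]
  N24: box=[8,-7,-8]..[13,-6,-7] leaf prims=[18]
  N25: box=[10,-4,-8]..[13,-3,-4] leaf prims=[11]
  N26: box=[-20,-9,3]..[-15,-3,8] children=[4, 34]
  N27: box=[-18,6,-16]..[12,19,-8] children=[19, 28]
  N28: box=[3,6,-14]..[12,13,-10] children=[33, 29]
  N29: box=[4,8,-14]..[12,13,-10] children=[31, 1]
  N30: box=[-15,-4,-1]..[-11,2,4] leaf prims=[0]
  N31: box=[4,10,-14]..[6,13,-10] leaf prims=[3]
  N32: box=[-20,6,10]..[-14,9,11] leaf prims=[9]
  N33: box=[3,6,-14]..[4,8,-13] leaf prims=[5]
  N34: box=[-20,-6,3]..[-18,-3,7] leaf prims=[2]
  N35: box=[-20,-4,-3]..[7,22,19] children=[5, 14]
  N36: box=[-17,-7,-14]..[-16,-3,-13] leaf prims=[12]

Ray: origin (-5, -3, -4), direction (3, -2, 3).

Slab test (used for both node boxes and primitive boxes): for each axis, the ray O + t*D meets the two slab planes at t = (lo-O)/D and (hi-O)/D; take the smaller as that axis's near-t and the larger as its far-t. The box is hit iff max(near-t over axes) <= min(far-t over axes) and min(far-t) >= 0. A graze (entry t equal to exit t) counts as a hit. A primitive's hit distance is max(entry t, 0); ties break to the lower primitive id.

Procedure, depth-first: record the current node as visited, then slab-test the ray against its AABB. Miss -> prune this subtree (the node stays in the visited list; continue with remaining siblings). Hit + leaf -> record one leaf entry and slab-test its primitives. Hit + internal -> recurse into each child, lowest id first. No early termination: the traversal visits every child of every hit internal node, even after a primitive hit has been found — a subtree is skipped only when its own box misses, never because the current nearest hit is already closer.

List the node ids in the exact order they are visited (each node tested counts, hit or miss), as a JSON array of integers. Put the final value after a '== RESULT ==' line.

Traverse from the root:
N0 x:[-5,23/3] y:[-25/2,15/2] z:[-4,23/3] -> hit [-4,15/2], descend [2, 16]
  N2 x:[-5,17/3] y:[-25/2,1/2] z:[-4,23/3] -> hit [-4,1/2], descend [27, 35]
    N27 x:[-13/3,17/3] y:[-11,-9/2] z:[-4,-4/3] -> miss, prune
    N35 x:[-5,4] y:[-25/2,1/2] z:[1/3,23/3] -> hit [1/3,1/2], descend [5, 14]
      N5 x:[-5,-2] y:[-6,1/2] z:[1,5] -> miss, prune
      N14 x:[-7/3,4] y:[-25/2,1/2] z:[1/3,23/3] -> hit [1/3,1/2], descend [17, 21]
        N17 x:[-7/3,2/3] y:[-25/2,-7] z:[1/3,14/3] -> miss, prune
        N21 x:[2,4] y:[-3/2,1/2] z:[17/3,23/3] -> miss, prune
  N16 x:[-5,23/3] y:[-1,15/2] z:[-10/3,4] -> hit [-1,4], descend [6, 10]
    N6 x:[-8/3,23/3] y:[-1,15/2] z:[-8/3,8/3] -> hit [-1,8/3], descend [7, 22]
      N7 x:[5,23/3] y:[-1,15/2] z:[-8/3,8/3] -> miss, prune
      N22 x:[-8/3,6] y:[3/2,9/2] z:[-4/3,1] -> miss, prune
    N10 x:[-5,-10/3] y:[-1/2,3] z:[-10/3,4] -> miss, prune

order=[0, 2, 27, 35, 5, 14, 17, 21, 16, 6, 7, 22, 10]  |boxes|=13  |leaves|=0  hit=miss

== RESULT ==
[0, 2, 27, 35, 5, 14, 17, 21, 16, 6, 7, 22, 10]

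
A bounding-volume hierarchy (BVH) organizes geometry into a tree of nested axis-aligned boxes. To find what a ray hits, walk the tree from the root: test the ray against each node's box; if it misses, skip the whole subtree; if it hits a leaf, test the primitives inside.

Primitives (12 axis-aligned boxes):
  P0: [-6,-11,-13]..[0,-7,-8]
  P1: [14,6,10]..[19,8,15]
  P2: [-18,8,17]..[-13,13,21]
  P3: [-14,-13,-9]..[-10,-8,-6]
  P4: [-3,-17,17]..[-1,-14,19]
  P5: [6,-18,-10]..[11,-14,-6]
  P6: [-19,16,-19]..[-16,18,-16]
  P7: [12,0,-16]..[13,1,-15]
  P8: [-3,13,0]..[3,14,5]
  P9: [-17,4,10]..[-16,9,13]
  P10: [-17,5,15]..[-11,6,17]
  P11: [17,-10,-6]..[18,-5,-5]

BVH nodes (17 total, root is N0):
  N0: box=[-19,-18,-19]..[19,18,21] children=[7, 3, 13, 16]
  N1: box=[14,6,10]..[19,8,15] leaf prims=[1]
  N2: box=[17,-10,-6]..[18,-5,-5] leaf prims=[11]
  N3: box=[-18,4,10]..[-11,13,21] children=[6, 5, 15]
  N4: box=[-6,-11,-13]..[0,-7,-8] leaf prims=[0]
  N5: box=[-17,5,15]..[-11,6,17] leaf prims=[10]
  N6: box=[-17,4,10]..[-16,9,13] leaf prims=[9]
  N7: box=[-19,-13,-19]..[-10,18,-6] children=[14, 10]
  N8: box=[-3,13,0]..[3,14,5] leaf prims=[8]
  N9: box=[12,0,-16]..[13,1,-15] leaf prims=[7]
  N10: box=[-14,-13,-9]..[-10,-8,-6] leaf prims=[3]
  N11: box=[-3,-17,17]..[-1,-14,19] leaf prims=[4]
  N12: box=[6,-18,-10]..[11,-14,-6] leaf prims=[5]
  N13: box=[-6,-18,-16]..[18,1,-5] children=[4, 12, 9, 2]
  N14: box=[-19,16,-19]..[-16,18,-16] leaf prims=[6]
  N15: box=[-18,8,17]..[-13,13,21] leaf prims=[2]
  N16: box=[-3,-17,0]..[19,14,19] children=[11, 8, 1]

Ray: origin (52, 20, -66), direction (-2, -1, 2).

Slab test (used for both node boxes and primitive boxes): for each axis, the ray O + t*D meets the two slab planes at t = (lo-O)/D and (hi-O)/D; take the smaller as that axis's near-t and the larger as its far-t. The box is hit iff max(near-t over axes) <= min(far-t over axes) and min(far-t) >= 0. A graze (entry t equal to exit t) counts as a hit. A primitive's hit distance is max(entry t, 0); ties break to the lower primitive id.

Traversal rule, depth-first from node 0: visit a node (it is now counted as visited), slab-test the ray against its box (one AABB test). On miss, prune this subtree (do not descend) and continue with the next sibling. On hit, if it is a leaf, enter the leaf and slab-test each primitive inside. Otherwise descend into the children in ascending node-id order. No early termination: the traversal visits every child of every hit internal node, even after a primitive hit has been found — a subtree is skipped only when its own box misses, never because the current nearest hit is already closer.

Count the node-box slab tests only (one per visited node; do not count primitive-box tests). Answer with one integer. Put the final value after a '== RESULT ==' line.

Walk:
N0 x:[33/2,71/2] y:[2,38] z:[47/2,87/2] -> hit [47/2,71/2], descend [3, 7, 13, 16]
  N3 x:[63/2,35] y:[7,16] z:[38,87/2] -> miss, prune
  N7 x:[31,71/2] y:[2,33] z:[47/2,30] -> miss, prune
  N13 x:[17,29] y:[19,38] z:[25,61/2] -> hit [25,29], descend [2, 4, 9, 12]
    N2 x:[17,35/2] y:[25,30] z:[30,61/2] -> miss, prune
    N4 x:[26,29] y:[27,31] z:[53/2,29] -> hit [27,29] leaf, test {P0@t=27}
    N9 x:[39/2,20] y:[19,20] z:[25,51/2] -> miss, prune
    N12 x:[41/2,23] y:[34,38] z:[28,30] -> miss, prune
  N16 x:[33/2,55/2] y:[6,37] z:[33,85/2] -> miss, prune

Visited [0, 3, 7, 13, 2, 4, 9, 12, 16]. Tests: 9 box, 1 leaf. Nearest: P0.

== RESULT ==
9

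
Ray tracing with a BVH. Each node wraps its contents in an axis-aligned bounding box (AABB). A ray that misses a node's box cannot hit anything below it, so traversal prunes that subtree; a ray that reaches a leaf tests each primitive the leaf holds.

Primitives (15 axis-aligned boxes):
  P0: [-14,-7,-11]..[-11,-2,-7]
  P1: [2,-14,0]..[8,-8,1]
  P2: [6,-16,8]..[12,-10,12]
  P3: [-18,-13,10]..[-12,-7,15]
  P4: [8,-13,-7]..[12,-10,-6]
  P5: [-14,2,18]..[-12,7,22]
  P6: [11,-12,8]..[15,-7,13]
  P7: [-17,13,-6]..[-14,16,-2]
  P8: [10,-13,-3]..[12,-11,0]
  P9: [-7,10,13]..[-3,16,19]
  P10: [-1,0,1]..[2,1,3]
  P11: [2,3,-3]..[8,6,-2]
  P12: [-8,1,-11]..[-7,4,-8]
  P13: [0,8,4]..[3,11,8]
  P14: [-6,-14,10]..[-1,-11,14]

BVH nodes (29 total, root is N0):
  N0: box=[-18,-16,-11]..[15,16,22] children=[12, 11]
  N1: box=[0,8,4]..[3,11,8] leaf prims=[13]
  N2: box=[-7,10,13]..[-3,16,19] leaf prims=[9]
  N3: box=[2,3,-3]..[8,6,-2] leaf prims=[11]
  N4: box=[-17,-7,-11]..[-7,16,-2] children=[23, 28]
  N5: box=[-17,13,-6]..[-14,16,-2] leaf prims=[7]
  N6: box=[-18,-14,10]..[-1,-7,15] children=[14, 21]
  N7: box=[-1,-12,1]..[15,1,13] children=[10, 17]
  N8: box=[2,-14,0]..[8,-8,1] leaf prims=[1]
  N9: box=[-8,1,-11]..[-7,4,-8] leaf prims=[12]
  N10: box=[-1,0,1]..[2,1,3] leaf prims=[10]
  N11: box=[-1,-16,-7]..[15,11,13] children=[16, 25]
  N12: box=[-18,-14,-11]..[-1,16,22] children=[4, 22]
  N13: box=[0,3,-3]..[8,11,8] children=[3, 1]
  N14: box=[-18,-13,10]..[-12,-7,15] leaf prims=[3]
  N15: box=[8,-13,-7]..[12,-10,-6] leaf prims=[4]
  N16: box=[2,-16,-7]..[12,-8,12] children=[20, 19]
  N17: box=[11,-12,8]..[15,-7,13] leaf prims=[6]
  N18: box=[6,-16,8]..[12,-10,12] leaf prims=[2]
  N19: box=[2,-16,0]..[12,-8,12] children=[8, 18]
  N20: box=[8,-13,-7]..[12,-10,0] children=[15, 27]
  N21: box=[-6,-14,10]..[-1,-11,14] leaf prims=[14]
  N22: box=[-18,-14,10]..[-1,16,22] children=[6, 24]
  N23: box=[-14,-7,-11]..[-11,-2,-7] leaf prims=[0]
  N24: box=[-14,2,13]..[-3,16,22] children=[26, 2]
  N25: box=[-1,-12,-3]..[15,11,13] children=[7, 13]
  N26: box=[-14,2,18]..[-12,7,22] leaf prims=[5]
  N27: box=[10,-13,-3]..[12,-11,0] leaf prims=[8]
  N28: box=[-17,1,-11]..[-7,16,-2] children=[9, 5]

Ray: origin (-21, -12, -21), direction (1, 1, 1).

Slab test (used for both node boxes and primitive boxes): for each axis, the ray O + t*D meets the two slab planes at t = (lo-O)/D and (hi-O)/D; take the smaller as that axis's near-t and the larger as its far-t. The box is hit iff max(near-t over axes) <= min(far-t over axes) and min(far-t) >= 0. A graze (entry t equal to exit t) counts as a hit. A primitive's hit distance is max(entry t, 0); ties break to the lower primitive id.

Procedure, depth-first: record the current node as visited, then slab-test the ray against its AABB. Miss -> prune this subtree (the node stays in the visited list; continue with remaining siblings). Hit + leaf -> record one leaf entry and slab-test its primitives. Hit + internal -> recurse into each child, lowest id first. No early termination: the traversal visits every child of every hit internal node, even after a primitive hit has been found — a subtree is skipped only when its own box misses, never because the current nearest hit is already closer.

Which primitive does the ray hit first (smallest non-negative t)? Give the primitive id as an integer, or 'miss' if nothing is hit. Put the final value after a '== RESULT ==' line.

Trace the traversal:
N0 x:[3,36] y:[-4,28] z:[10,43] -> hit [10,28], descend [11, 12]
  N11 x:[20,36] y:[-4,23] z:[14,34] -> hit [20,23], descend [16, 25]
    N16 x:[23,33] y:[-4,4] z:[14,33] -> miss, prune
    N25 x:[20,36] y:[0,23] z:[18,34] -> hit [20,23], descend [7, 13]
      N7 x:[20,36] y:[0,13] z:[22,34] -> miss, prune
      N13 x:[21,29] y:[15,23] z:[18,29] -> hit [21,23], descend [1, 3]
        N1 x:[21,24] y:[20,23] z:[25,29] -> miss, prune
        N3 x:[23,29] y:[15,18] z:[18,19] -> miss, prune
  N12 x:[3,20] y:[-2,28] z:[10,43] -> hit [10,20], descend [4, 22]
    N4 x:[4,14] y:[5,28] z:[10,19] -> hit [10,14], descend [23, 28]
      N23 x:[7,10] y:[5,10] z:[10,14] -> hit [10,10] leaf, test {P0@t=10}
      N28 x:[4,14] y:[13,28] z:[10,19] -> hit [13,14], descend [5, 9]
        N5 x:[4,7] y:[25,28] z:[15,19] -> miss, prune
        N9 x:[13,14] y:[13,16] z:[10,13] -> hit [13,13] leaf, test {P12@t=13}
    N22 x:[3,20] y:[-2,28] z:[31,43] -> miss, prune

Summary -> nodes [0, 11, 16, 25, 7, 13, 1, 3, 12, 4, 23, 28, 5, 9, 22]; box-tests=15; leaf-entries=2; first=P0

== RESULT ==
0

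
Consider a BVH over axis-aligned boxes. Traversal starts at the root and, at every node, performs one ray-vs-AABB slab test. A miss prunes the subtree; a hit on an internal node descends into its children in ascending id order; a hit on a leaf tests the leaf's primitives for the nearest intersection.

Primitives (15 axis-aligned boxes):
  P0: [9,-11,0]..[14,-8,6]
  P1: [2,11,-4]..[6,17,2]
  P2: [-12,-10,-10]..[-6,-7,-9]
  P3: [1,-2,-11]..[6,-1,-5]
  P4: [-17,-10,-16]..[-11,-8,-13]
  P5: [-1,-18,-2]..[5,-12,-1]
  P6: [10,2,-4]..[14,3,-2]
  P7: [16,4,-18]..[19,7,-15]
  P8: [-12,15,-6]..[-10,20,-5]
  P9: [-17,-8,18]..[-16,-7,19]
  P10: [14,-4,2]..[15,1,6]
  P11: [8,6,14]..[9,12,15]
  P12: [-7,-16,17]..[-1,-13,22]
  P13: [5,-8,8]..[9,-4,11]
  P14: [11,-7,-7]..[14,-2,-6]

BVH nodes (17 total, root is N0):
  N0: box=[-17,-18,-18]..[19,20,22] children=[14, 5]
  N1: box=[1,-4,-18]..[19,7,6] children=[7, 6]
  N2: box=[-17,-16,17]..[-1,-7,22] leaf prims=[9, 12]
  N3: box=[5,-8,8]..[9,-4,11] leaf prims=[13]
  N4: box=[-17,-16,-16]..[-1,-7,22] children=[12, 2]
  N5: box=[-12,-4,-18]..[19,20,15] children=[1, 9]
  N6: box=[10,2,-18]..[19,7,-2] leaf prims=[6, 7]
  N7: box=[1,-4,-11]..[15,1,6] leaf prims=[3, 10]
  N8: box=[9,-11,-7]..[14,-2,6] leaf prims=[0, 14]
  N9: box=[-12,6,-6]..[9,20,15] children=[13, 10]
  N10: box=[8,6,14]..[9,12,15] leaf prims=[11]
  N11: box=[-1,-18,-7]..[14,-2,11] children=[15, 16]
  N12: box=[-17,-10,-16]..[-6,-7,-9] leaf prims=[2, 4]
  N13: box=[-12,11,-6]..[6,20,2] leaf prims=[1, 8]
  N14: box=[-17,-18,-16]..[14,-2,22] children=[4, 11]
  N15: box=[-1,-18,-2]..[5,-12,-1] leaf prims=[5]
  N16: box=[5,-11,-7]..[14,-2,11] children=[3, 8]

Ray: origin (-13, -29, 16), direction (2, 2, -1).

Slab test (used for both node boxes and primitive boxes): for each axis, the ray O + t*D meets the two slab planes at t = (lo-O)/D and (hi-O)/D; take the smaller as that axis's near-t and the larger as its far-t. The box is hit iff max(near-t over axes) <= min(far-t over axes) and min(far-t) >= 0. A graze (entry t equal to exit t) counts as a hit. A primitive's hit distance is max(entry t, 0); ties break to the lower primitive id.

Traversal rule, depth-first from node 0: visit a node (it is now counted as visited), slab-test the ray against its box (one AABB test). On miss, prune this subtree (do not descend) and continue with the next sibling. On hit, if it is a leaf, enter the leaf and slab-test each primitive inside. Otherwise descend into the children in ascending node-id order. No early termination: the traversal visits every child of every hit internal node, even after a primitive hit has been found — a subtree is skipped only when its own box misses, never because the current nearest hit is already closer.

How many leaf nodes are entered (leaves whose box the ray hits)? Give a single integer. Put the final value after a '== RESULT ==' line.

Trace the traversal:
N0 x:[-2,16] y:[11/2,49/2] z:[-6,34] -> hit [11/2,16], descend [5, 14]
  N5 x:[1/2,16] y:[25/2,49/2] z:[1,34] -> hit [25/2,16], descend [1, 9]
    N1 x:[7,16] y:[25/2,18] z:[10,34] -> hit [25/2,16], descend [6, 7]
      N6 x:[23/2,16] y:[31/2,18] z:[18,34] -> miss, prune
      N7 x:[7,14] y:[25/2,15] z:[10,27] -> hit [25/2,14] leaf, test {P3(miss), P10@t=27/2}
    N9 x:[1/2,11] y:[35/2,49/2] z:[1,22] -> miss, prune
  N14 x:[-2,27/2] y:[11/2,27/2] z:[-6,32] -> hit [11/2,27/2], descend [4, 11]
    N4 x:[-2,6] y:[13/2,11] z:[-6,32] -> miss, prune
    N11 x:[6,27/2] y:[11/2,27/2] z:[5,23] -> hit [6,27/2], descend [15, 16]
      N15 x:[6,9] y:[11/2,17/2] z:[17,18] -> miss, prune
      N16 x:[9,27/2] y:[9,27/2] z:[5,23] -> hit [9,27/2], descend [3, 8]
        N3 x:[9,11] y:[21/2,25/2] z:[5,8] -> miss, prune
        N8 x:[11,27/2] y:[9,27/2] z:[10,23] -> hit [11,27/2] leaf, test {P0(miss), P14(miss)}

order=[0, 5, 1, 6, 7, 9, 14, 4, 11, 15, 16, 3, 8]  |boxes|=13  |leaves|=2  hit=P10

== RESULT ==
2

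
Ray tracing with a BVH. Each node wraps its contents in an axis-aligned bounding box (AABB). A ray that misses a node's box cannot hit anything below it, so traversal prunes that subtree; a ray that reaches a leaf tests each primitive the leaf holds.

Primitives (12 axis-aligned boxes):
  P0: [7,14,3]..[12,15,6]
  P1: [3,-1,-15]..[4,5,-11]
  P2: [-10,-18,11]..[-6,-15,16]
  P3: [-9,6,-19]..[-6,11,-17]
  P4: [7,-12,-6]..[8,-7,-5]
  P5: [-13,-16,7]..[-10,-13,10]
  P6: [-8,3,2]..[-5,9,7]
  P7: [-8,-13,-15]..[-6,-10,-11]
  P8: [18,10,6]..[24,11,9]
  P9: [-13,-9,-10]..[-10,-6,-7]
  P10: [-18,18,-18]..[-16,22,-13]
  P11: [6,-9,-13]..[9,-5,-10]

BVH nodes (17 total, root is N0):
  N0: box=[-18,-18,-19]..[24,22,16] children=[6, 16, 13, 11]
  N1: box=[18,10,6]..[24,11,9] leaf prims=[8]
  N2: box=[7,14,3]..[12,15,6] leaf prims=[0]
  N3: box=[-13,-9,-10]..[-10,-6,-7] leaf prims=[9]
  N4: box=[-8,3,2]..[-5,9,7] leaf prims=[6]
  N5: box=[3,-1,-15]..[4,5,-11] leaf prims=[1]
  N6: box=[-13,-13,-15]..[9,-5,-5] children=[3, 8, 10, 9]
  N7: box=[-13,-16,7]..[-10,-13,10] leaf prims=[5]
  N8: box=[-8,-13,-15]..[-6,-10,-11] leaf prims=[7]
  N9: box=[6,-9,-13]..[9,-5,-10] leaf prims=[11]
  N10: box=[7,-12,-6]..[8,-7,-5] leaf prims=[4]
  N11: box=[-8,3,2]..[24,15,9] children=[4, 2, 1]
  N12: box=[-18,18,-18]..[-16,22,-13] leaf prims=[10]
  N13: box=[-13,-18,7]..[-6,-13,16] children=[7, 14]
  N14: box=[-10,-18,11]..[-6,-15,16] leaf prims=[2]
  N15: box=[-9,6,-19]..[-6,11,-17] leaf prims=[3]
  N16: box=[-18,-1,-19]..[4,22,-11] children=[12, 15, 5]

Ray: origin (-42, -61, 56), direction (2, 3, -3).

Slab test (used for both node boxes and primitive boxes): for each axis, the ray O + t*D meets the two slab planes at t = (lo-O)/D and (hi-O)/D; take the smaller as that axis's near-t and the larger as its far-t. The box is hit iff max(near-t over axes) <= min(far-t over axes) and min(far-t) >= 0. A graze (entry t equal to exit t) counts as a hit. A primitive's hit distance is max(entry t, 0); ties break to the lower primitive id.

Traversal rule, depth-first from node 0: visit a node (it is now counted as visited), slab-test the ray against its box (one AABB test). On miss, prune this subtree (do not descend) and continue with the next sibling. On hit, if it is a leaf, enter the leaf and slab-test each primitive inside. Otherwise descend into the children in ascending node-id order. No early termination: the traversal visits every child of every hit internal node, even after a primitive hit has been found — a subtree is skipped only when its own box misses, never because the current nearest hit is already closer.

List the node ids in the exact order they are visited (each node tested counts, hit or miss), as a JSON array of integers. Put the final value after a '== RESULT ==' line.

Trace the traversal:
N0 x:[12,33] y:[43/3,83/3] z:[40/3,25] -> hit [43/3,25], descend [6, 11, 13, 16]
  N6 x:[29/2,51/2] y:[16,56/3] z:[61/3,71/3] -> miss, prune
  N11 x:[17,33] y:[64/3,76/3] z:[47/3,18] -> miss, prune
  N13 x:[29/2,18] y:[43/3,16] z:[40/3,49/3] -> hit [29/2,16], descend [7, 14]
    N7 x:[29/2,16] y:[15,16] z:[46/3,49/3] -> hit [46/3,16] leaf, test {P5@t=46/3}
    N14 x:[16,18] y:[43/3,46/3] z:[40/3,15] -> miss, prune
  N16 x:[12,23] y:[20,83/3] z:[67/3,25] -> hit [67/3,23], descend [5, 12, 15]
    N5 x:[45/2,23] y:[20,22] z:[67/3,71/3] -> miss, prune
    N12 x:[12,13] y:[79/3,83/3] z:[23,74/3] -> miss, prune
    N15 x:[33/2,18] y:[67/3,24] z:[73/3,25] -> miss, prune

10 AABB tests over nodes [0, 6, 11, 13, 7, 14, 16, 5, 12, 15]; 1 leaf entered; closest P5.

== RESULT ==
[0, 6, 11, 13, 7, 14, 16, 5, 12, 15]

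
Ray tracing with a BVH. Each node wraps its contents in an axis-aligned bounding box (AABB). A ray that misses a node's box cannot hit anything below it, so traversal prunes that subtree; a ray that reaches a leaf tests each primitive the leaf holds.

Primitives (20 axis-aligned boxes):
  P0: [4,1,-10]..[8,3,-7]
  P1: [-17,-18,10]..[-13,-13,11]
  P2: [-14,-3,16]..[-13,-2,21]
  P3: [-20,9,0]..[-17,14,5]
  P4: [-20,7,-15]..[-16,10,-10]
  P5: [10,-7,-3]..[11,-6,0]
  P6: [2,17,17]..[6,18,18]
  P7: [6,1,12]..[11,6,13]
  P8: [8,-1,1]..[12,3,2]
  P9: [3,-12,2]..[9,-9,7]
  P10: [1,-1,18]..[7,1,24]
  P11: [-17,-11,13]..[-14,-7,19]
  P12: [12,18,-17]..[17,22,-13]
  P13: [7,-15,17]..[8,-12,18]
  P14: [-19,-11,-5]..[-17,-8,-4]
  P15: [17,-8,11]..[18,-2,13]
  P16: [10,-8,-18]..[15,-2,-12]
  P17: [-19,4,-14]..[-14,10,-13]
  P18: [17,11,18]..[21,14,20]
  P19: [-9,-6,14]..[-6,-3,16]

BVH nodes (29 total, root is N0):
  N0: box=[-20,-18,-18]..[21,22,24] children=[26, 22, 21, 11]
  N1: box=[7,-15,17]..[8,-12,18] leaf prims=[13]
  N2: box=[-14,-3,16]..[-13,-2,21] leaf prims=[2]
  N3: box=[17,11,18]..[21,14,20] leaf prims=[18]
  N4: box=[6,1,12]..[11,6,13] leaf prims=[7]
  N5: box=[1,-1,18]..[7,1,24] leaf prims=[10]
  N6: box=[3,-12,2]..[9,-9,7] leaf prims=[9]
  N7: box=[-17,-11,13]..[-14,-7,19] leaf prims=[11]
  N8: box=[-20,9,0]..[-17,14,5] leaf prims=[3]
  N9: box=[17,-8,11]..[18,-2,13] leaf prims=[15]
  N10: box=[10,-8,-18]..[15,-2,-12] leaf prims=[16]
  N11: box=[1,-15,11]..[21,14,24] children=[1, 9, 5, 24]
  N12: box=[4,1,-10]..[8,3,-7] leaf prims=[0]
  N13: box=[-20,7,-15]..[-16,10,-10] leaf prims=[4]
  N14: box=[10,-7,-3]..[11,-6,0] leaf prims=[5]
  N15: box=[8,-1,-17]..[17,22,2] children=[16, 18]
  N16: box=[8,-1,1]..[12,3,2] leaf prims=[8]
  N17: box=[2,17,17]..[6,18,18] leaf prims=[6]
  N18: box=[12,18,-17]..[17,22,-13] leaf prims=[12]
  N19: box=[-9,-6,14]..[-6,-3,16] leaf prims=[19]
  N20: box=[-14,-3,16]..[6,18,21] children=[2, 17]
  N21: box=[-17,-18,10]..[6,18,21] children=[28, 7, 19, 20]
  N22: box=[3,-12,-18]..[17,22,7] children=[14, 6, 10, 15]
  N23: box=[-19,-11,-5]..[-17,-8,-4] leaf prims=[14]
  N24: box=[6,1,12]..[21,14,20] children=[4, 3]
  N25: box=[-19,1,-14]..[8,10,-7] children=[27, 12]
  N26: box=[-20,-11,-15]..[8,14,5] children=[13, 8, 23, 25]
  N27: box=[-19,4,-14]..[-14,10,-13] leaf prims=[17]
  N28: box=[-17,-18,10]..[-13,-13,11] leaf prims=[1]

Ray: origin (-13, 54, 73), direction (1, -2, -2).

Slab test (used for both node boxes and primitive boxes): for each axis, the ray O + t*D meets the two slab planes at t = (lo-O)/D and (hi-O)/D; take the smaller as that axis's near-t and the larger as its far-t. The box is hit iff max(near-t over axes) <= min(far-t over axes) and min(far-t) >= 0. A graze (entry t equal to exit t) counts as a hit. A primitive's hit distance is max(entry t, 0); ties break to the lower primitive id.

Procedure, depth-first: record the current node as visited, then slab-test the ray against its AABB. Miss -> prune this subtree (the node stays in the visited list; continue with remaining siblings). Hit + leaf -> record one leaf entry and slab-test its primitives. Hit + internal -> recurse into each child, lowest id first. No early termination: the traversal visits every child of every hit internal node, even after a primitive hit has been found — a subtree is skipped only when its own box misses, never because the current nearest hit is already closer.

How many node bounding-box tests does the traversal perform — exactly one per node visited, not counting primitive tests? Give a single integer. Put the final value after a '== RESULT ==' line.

Trace the traversal:
N0 x:[-7,34] y:[16,36] z:[49/2,91/2] -> hit [49/2,34], descend [11, 21, 22, 26]
  N11 x:[14,34] y:[20,69/2] z:[49/2,31] -> hit [49/2,31], descend [1, 5, 9, 24]
    N1 x:[20,21] y:[33,69/2] z:[55/2,28] -> miss, prune
    N5 x:[14,20] y:[53/2,55/2] z:[49/2,55/2] -> miss, prune
    N9 x:[30,31] y:[28,31] z:[30,31] -> hit [30,31] leaf, test {P15@t=30}
    N24 x:[19,34] y:[20,53/2] z:[53/2,61/2] -> hit [53/2,53/2], descend [3, 4]
      N3 x:[30,34] y:[20,43/2] z:[53/2,55/2] -> miss, prune
      N4 x:[19,24] y:[24,53/2] z:[30,61/2] -> miss, prune
  N21 x:[-4,19] y:[18,36] z:[26,63/2] -> miss, prune
  N22 x:[16,30] y:[16,33] z:[33,91/2] -> miss, prune
  N26 x:[-7,21] y:[20,65/2] z:[34,44] -> miss, prune

Summary -> nodes [0, 11, 1, 5, 9, 24, 3, 4, 21, 22, 26]; box-tests=11; leaf-entries=1; first=P15

== RESULT ==
11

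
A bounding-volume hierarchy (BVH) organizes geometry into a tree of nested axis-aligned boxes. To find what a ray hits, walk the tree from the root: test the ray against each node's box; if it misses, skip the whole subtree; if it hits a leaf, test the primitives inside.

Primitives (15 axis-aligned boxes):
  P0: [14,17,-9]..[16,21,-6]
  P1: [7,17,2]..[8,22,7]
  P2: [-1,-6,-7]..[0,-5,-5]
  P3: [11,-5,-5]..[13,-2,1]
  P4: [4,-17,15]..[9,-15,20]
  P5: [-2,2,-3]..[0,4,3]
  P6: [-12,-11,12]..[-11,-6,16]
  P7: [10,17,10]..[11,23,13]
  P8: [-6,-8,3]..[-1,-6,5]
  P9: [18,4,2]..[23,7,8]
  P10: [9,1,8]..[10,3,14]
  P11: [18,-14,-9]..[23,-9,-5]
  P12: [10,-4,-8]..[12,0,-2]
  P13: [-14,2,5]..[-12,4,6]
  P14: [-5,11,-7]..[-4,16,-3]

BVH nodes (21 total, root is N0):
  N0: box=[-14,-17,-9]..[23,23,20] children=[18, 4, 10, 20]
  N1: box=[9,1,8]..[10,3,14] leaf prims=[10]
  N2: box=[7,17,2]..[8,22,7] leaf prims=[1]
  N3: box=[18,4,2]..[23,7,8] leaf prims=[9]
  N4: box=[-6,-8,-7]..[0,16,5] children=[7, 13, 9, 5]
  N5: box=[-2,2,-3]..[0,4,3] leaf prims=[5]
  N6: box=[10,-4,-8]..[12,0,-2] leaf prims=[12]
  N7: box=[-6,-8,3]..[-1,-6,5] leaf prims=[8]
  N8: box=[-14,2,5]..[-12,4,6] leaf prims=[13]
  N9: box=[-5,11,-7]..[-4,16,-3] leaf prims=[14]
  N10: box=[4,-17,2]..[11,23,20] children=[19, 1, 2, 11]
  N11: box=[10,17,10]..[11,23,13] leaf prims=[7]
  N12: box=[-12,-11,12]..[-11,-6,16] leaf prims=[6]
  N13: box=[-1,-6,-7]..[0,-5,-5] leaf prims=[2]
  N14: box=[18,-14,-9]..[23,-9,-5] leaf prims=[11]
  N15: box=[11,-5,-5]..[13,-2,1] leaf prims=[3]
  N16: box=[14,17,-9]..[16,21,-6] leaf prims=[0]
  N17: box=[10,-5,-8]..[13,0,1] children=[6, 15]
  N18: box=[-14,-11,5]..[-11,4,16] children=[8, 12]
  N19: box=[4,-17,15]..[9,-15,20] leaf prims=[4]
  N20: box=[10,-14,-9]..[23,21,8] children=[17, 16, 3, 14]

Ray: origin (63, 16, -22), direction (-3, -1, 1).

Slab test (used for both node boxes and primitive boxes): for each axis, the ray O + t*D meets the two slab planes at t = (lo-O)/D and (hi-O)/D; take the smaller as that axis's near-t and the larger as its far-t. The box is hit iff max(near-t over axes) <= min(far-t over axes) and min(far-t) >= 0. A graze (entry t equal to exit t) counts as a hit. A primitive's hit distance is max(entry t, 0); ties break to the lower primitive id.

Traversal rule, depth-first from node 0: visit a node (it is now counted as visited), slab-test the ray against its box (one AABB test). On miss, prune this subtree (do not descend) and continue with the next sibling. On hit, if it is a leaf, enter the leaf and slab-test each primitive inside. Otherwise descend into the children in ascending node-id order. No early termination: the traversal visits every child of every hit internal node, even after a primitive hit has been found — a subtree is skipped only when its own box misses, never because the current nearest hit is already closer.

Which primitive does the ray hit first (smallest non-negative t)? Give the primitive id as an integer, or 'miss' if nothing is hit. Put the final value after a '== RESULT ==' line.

Walk:
N0 x:[40/3,77/3] y:[-7,33] z:[13,42] -> hit [40/3,77/3], descend [4, 10, 18, 20]
  N4 x:[21,23] y:[0,24] z:[15,27] -> hit [21,23], descend [5, 7, 9, 13]
    N5 x:[21,65/3] y:[12,14] z:[19,25] -> miss, prune
    N7 x:[64/3,23] y:[22,24] z:[25,27] -> miss, prune
    N9 x:[67/3,68/3] y:[0,5] z:[15,19] -> miss, prune
    N13 x:[21,64/3] y:[21,22] z:[15,17] -> miss, prune
  N10 x:[52/3,59/3] y:[-7,33] z:[24,42] -> miss, prune
  N18 x:[74/3,77/3] y:[12,27] z:[27,38] -> miss, prune
  N20 x:[40/3,53/3] y:[-5,30] z:[13,30] -> hit [40/3,53/3], descend [3, 14, 16, 17]
    N3 x:[40/3,15] y:[9,12] z:[24,30] -> miss, prune
    N14 x:[40/3,15] y:[25,30] z:[13,17] -> miss, prune
    N16 x:[47/3,49/3] y:[-5,-1] z:[13,16] -> miss, prune
    N17 x:[50/3,53/3] y:[16,21] z:[14,23] -> hit [50/3,53/3], descend [6, 15]
      N6 x:[17,53/3] y:[16,20] z:[14,20] -> hit [17,53/3] leaf, test {P12@t=17}
      N15 x:[50/3,52/3] y:[18,21] z:[17,23] -> miss, prune

Visited [0, 4, 5, 7, 9, 13, 10, 18, 20, 3, 14, 16, 17, 6, 15]. Tests: 15 box, 1 leaf. Nearest: P12.

== RESULT ==
12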